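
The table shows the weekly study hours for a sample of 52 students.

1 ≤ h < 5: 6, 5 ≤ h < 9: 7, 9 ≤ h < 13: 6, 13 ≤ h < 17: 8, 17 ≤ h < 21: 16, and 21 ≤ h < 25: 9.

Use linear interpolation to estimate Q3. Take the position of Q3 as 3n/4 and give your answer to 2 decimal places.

20.00

Cumulative frequencies: 6, 13, 19, 27, 43, 52
n = 52; position = 3n/4 = 39.
This falls in the class 17 ≤ h < 21: L = 17, F = 27, f = 16, h = 4.
Upper quartile ≈ 17 + ((39 − 27) / 16) × 4 = 20.0000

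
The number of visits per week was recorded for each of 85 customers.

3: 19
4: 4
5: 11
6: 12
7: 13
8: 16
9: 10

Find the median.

Cumulative frequencies: 19, 23, 34, 46, 59, 75, 85
n = 85, so the median is the value in position (n+1)/2 = 43.
Position 43 falls at value 6.

6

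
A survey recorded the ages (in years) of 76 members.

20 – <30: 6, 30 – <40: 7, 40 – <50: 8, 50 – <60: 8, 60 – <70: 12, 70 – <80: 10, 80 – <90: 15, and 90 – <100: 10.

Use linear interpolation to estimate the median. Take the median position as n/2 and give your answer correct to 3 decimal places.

67.500

Cumulative frequencies: 6, 13, 21, 29, 41, 51, 66, 76
n = 76; position = n/2 = 38.
This falls in the class 60 – <70: L = 60, F = 29, f = 12, h = 10.
Median ≈ 60 + ((38 − 29) / 12) × 10 = 67.5000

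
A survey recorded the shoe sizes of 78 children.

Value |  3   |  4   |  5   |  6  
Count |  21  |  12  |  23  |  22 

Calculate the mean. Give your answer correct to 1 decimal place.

4.6

Values: 3, 4, 5, 6
Σfx = 21×3 + 12×4 + 23×5 + 22×6 = 358
n = Σf = 78
Mean = 358 / 78 = 4.5897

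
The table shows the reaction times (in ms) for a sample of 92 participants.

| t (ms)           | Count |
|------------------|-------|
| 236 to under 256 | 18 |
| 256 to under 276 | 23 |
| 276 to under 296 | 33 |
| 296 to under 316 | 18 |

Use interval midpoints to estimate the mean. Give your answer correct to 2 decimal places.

277.09

Midpoints: 246, 266, 286, 306
Σfm = 18×246 + 23×266 + 33×286 + 18×306 = 25492
n = Σf = 92
Mean = 25492 / 92 = 277.0870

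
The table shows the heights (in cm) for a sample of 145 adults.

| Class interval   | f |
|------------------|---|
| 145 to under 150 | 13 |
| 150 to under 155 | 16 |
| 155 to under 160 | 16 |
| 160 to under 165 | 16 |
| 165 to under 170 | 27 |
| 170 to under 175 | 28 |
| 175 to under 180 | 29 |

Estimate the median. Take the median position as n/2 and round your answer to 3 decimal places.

167.130

Cumulative frequencies: 13, 29, 45, 61, 88, 116, 145
n = 145; position = n/2 = 72.5.
This falls in the class 165 to under 170: L = 165, F = 61, f = 27, h = 5.
Median ≈ 165 + ((72.5 − 61) / 27) × 5 = 167.1296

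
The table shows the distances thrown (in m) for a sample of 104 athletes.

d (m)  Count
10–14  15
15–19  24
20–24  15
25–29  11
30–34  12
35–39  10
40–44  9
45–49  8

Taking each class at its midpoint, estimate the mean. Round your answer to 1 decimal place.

Midpoints: 12, 17, 22, 27, 32, 37, 42, 47
Σfm = 15×12 + 24×17 + 15×22 + 11×27 + 12×32 + 10×37 + 9×42 + 8×47 = 2723
n = Σf = 104
Mean = 2723 / 104 = 26.1827

26.2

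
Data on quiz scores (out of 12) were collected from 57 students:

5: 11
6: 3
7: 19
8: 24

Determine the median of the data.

Cumulative frequencies: 11, 14, 33, 57
n = 57, so the median is the value in position (n+1)/2 = 29.
Position 29 falls at value 7.

7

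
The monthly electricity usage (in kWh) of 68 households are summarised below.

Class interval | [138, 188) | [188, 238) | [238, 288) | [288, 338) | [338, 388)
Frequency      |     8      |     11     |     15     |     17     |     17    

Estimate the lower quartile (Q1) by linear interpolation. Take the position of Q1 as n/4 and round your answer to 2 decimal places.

Cumulative frequencies: 8, 19, 34, 51, 68
n = 68; position = n/4 = 17.
This falls in the class [188, 238): L = 188, F = 8, f = 11, h = 50.
Lower quartile ≈ 188 + ((17 − 8) / 11) × 50 = 228.9091

228.91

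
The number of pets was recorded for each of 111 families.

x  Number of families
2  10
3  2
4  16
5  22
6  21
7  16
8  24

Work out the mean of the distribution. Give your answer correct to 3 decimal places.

5.676

Values: 2, 3, 4, 5, 6, 7, 8
Σfx = 10×2 + 2×3 + 16×4 + 22×5 + 21×6 + 16×7 + 24×8 = 630
n = Σf = 111
Mean = 630 / 111 = 5.6757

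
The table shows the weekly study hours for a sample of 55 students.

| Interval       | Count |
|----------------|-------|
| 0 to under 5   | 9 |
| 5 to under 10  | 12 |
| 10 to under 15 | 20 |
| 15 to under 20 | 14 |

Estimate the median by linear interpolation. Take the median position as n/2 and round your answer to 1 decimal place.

Cumulative frequencies: 9, 21, 41, 55
n = 55; position = n/2 = 27.5.
This falls in the class 10 to under 15: L = 10, F = 21, f = 20, h = 5.
Median ≈ 10 + ((27.5 − 21) / 20) × 5 = 11.6250

11.6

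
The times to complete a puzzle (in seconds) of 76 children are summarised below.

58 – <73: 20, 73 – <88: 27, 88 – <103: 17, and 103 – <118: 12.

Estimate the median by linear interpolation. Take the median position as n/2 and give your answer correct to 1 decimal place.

Cumulative frequencies: 20, 47, 64, 76
n = 76; position = n/2 = 38.
This falls in the class 73 – <88: L = 73, F = 20, f = 27, h = 15.
Median ≈ 73 + ((38 − 20) / 27) × 15 = 83.0000

83.0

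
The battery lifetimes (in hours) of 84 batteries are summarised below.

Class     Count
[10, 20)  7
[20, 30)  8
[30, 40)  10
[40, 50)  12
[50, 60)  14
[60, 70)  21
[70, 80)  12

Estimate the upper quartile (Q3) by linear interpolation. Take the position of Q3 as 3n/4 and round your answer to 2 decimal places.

Cumulative frequencies: 7, 15, 25, 37, 51, 72, 84
n = 84; position = 3n/4 = 63.
This falls in the class [60, 70): L = 60, F = 51, f = 21, h = 10.
Upper quartile ≈ 60 + ((63 − 51) / 21) × 10 = 65.7143

65.71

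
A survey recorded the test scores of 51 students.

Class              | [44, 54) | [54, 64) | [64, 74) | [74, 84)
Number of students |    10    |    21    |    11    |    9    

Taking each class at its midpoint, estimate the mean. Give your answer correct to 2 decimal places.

Midpoints: 49, 59, 69, 79
Σfm = 10×49 + 21×59 + 11×69 + 9×79 = 3199
n = Σf = 51
Mean = 3199 / 51 = 62.7255

62.73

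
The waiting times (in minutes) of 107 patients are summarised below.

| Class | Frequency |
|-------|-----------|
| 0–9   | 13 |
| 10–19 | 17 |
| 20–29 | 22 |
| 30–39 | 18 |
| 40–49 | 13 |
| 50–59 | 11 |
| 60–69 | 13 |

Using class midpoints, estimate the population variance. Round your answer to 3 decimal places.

Midpoints: 4.5, 14.5, 24.5, 34.5, 44.5, 54.5, 64.5
n = 107, Σfm = 3481.5, mean = 32.5374
Σfm² = 150966.75
Σf(m − x̄)² = Σfm² − (Σfm)²/n = 150966.75 − 3481.5²/107 = 37687.8505
Population variance = 37687.8505 / 107 = 352.2229

352.223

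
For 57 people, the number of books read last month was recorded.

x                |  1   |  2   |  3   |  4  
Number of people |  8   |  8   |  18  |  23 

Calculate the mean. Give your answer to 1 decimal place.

Values: 1, 2, 3, 4
Σfx = 8×1 + 8×2 + 18×3 + 23×4 = 170
n = Σf = 57
Mean = 170 / 57 = 2.9825

3.0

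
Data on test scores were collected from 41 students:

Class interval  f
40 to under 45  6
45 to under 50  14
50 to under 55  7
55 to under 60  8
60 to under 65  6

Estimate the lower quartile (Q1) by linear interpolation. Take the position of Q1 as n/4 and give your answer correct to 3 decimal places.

Cumulative frequencies: 6, 20, 27, 35, 41
n = 41; position = n/4 = 10.25.
This falls in the class 45 to under 50: L = 45, F = 6, f = 14, h = 5.
Lower quartile ≈ 45 + ((10.25 − 6) / 14) × 5 = 46.5179

46.518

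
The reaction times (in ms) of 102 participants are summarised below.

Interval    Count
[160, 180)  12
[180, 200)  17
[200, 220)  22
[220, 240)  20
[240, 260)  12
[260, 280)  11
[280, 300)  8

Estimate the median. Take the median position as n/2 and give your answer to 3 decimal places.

220.000

Cumulative frequencies: 12, 29, 51, 71, 83, 94, 102
n = 102; position = n/2 = 51.
This falls in the class [200, 220): L = 200, F = 29, f = 22, h = 20.
Median ≈ 200 + ((51 − 29) / 22) × 20 = 220.0000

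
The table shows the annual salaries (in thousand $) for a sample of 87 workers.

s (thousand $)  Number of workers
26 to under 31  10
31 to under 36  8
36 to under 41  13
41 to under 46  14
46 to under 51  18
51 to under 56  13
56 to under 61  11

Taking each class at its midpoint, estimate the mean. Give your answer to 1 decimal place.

44.5

Midpoints: 28.5, 33.5, 38.5, 43.5, 48.5, 53.5, 58.5
Σfm = 10×28.5 + 8×33.5 + 13×38.5 + 14×43.5 + 18×48.5 + 13×53.5 + 11×58.5 = 3874.5
n = Σf = 87
Mean = 3874.5 / 87 = 44.5345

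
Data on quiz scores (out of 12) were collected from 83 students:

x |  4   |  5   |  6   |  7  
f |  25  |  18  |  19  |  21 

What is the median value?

5

Cumulative frequencies: 25, 43, 62, 83
n = 83, so the median is the value in position (n+1)/2 = 42.
Position 42 falls at value 5.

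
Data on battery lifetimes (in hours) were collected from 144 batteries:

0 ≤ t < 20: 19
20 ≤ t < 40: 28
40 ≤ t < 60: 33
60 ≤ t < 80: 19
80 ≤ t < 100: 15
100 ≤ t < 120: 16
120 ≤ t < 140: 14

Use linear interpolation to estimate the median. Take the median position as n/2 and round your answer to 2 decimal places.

Cumulative frequencies: 19, 47, 80, 99, 114, 130, 144
n = 144; position = n/2 = 72.
This falls in the class 40 ≤ t < 60: L = 40, F = 47, f = 33, h = 20.
Median ≈ 40 + ((72 − 47) / 33) × 20 = 55.1515

55.15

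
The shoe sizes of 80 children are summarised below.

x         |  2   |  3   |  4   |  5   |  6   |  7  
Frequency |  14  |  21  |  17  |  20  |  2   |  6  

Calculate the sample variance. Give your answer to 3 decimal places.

2.005

Values: 2, 3, 4, 5, 6, 7
n = 80, Σfx = 313, mean = 3.9125
Σfx² = 1383
Σf(x − x̄)² = Σfx² − (Σfx)²/n = 1383 − 313²/80 = 158.3875
Sample variance = 158.3875 / 79 = 2.0049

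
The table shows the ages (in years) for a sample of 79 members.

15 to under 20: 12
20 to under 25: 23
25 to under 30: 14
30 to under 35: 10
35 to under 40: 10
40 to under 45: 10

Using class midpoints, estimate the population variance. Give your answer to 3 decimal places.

66.095

Midpoints: 17.5, 22.5, 27.5, 32.5, 37.5, 42.5
n = 79, Σfm = 2237.5, mean = 28.3228
Σfm² = 68593.75
Σf(m − x̄)² = Σfm² − (Σfm)²/n = 68593.75 − 2237.5²/79 = 5221.5190
Population variance = 5221.5190 / 79 = 66.0952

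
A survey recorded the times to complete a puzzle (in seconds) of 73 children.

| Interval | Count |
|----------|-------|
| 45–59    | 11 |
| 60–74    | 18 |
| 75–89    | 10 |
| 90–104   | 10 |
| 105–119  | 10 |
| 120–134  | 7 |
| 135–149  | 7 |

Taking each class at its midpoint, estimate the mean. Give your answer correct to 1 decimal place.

90.0

Midpoints: 52, 67, 82, 97, 112, 127, 142
Σfm = 11×52 + 18×67 + 10×82 + 10×97 + 10×112 + 7×127 + 7×142 = 6571
n = Σf = 73
Mean = 6571 / 73 = 90.0137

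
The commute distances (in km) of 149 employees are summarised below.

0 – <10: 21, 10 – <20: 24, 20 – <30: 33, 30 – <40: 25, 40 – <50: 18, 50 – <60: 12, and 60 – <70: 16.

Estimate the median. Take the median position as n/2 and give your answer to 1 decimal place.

Cumulative frequencies: 21, 45, 78, 103, 121, 133, 149
n = 149; position = n/2 = 74.5.
This falls in the class 20 – <30: L = 20, F = 45, f = 33, h = 10.
Median ≈ 20 + ((74.5 − 45) / 33) × 10 = 28.9394

28.9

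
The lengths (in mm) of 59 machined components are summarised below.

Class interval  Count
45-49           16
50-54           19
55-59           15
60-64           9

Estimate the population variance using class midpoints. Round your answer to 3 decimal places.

26.314

Midpoints: 47, 52, 57, 62
n = 59, Σfm = 3153, mean = 53.4407
Σfm² = 170051
Σf(m − x̄)² = Σfm² − (Σfm)²/n = 170051 − 3153²/59 = 1552.5424
Population variance = 1552.5424 / 59 = 26.3143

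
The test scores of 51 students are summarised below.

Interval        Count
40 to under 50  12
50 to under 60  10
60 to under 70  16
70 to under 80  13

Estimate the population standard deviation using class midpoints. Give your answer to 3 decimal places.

11.057

Midpoints: 45, 55, 65, 75
n = 51, Σfm = 3105, mean = 60.8824
Σfm² = 195275
Σf(m − x̄)² = Σfm² − (Σfm)²/n = 195275 − 3105²/51 = 6235.2941
Population variance = 6235.2941 / 51 = 122.2607
Standard deviation = √122.2607 = 11.0572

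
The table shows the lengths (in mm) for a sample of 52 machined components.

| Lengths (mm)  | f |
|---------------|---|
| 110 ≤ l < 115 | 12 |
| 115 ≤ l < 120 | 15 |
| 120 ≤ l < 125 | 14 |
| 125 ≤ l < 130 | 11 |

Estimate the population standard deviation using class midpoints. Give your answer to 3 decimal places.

Midpoints: 112.5, 117.5, 122.5, 127.5
n = 52, Σfm = 6230, mean = 119.8077
Σfm² = 747875
Σf(m − x̄)² = Σfm² − (Σfm)²/n = 747875 − 6230²/52 = 1473.0769
Population variance = 1473.0769 / 52 = 28.3284
Standard deviation = √28.3284 = 5.3224

5.322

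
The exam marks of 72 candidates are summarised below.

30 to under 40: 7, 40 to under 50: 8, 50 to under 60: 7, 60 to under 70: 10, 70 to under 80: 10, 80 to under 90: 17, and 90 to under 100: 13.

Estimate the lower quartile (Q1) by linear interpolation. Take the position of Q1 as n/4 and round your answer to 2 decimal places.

Cumulative frequencies: 7, 15, 22, 32, 42, 59, 72
n = 72; position = n/4 = 18.
This falls in the class 50 to under 60: L = 50, F = 15, f = 7, h = 10.
Lower quartile ≈ 50 + ((18 − 15) / 7) × 10 = 54.2857

54.29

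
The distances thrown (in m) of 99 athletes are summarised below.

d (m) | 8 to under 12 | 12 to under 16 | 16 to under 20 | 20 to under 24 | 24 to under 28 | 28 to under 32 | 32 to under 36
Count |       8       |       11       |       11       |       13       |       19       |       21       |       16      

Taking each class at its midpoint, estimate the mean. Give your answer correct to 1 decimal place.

Midpoints: 10, 14, 18, 22, 26, 30, 34
Σfm = 8×10 + 11×14 + 11×18 + 13×22 + 19×26 + 21×30 + 16×34 = 2386
n = Σf = 99
Mean = 2386 / 99 = 24.1010

24.1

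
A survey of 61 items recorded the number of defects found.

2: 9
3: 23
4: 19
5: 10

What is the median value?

3

Cumulative frequencies: 9, 32, 51, 61
n = 61, so the median is the value in position (n+1)/2 = 31.
Position 31 falls at value 3.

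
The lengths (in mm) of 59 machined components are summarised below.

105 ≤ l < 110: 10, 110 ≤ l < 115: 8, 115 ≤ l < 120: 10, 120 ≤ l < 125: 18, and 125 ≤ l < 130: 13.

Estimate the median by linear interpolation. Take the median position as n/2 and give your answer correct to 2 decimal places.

120.42

Cumulative frequencies: 10, 18, 28, 46, 59
n = 59; position = n/2 = 29.5.
This falls in the class 120 ≤ l < 125: L = 120, F = 28, f = 18, h = 5.
Median ≈ 120 + ((29.5 − 28) / 18) × 5 = 120.4167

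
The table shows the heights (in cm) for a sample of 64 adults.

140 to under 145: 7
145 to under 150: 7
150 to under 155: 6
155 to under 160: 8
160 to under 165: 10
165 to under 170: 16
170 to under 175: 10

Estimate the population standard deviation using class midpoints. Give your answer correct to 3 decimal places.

Midpoints: 142.5, 147.5, 152.5, 157.5, 162.5, 167.5, 172.5
n = 64, Σfm = 10235, mean = 159.9219
Σfm² = 1642950
Σf(m − x̄)² = Σfm² − (Σfm)²/n = 1642950 − 10235²/64 = 6149.6094
Population variance = 6149.6094 / 64 = 96.0876
Standard deviation = √96.0876 = 9.8024

9.802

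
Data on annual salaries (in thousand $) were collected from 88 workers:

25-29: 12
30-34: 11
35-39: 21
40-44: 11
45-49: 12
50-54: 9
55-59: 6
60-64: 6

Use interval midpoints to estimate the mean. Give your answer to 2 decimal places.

Midpoints: 27, 32, 37, 42, 47, 52, 57, 62
Σfm = 12×27 + 11×32 + 21×37 + 11×42 + 12×47 + 9×52 + 6×57 + 6×62 = 3661
n = Σf = 88
Mean = 3661 / 88 = 41.6023

41.60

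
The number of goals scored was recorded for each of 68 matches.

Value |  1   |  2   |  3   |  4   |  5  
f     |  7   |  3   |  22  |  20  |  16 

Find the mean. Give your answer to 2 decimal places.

Values: 1, 2, 3, 4, 5
Σfx = 7×1 + 3×2 + 22×3 + 20×4 + 16×5 = 239
n = Σf = 68
Mean = 239 / 68 = 3.5147

3.51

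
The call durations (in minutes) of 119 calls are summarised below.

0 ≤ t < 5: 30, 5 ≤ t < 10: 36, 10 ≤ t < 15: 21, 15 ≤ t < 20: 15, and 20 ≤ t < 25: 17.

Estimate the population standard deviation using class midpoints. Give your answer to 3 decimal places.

Midpoints: 2.5, 7.5, 12.5, 17.5, 22.5
n = 119, Σfm = 1252.5, mean = 10.5252
Σfm² = 18693.75
Σf(m − x̄)² = Σfm² − (Σfm)²/n = 18693.75 − 1252.5²/119 = 5510.9244
Population variance = 5510.9244 / 119 = 46.3103
Standard deviation = √46.3103 = 6.8052

6.805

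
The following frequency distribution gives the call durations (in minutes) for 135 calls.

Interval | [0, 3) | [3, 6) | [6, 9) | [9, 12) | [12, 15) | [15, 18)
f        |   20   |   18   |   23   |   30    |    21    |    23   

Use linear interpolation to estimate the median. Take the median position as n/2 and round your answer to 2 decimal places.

Cumulative frequencies: 20, 38, 61, 91, 112, 135
n = 135; position = n/2 = 67.5.
This falls in the class [9, 12): L = 9, F = 61, f = 30, h = 3.
Median ≈ 9 + ((67.5 − 61) / 30) × 3 = 9.6500

9.65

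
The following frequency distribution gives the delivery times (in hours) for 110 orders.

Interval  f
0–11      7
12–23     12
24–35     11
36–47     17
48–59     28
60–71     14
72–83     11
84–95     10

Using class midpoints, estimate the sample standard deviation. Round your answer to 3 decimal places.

Midpoints: 5.5, 17.5, 29.5, 41.5, 53.5, 65.5, 77.5, 89.5
n = 110, Σfm = 5441, mean = 49.4636
Σfm² = 329115.5
Σf(m − x̄)² = Σfm² − (Σfm)²/n = 329115.5 − 5441²/110 = 59983.8545
Sample variance = 59983.8545 / 109 = 550.3106
Standard deviation = √550.3106 = 23.4587

23.459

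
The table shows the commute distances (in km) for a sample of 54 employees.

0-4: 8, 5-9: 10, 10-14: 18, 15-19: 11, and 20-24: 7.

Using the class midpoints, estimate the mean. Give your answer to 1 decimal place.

11.9

Midpoints: 2, 7, 12, 17, 22
Σfm = 8×2 + 10×7 + 18×12 + 11×17 + 7×22 = 643
n = Σf = 54
Mean = 643 / 54 = 11.9074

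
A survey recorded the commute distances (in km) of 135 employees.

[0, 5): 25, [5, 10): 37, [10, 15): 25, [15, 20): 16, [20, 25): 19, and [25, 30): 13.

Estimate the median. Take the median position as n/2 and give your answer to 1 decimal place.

Cumulative frequencies: 25, 62, 87, 103, 122, 135
n = 135; position = n/2 = 67.5.
This falls in the class [10, 15): L = 10, F = 62, f = 25, h = 5.
Median ≈ 10 + ((67.5 − 62) / 25) × 5 = 11.1000

11.1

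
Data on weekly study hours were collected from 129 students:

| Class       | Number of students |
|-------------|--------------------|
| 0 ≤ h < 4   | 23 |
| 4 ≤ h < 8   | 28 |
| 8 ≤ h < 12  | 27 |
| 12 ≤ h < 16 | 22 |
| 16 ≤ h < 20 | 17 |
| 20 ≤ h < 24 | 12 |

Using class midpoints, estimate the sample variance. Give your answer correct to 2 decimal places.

39.44

Midpoints: 2, 6, 10, 14, 18, 22
n = 129, Σfm = 1362, mean = 10.5581
Σfm² = 19428
Σf(m − x̄)² = Σfm² − (Σfm)²/n = 19428 − 1362²/129 = 5047.8140
Sample variance = 5047.8140 / 128 = 39.4360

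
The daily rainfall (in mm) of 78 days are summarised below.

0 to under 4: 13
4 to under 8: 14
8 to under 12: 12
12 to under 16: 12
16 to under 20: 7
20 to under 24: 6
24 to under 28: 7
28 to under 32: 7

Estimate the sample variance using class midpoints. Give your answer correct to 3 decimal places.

80.924

Midpoints: 2, 6, 10, 14, 18, 22, 26, 30
n = 78, Σfm = 1048, mean = 13.4359
Σfm² = 20312
Σf(m − x̄)² = Σfm² − (Σfm)²/n = 20312 − 1048²/78 = 6231.1795
Sample variance = 6231.1795 / 77 = 80.9244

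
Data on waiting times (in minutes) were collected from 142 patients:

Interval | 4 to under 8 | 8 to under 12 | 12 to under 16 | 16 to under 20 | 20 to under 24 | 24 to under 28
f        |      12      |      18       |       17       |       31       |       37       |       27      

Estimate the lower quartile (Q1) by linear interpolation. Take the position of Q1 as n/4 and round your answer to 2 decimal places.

Cumulative frequencies: 12, 30, 47, 78, 115, 142
n = 142; position = n/4 = 35.5.
This falls in the class 12 to under 16: L = 12, F = 30, f = 17, h = 4.
Lower quartile ≈ 12 + ((35.5 − 30) / 17) × 4 = 13.2941

13.29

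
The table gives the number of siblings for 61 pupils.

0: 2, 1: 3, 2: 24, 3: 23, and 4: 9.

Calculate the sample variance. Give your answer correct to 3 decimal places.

Values: 0, 1, 2, 3, 4
n = 61, Σfx = 156, mean = 2.5574
Σfx² = 450
Σf(x − x̄)² = Σfx² − (Σfx)²/n = 450 − 156²/61 = 51.0492
Sample variance = 51.0492 / 60 = 0.8508

0.851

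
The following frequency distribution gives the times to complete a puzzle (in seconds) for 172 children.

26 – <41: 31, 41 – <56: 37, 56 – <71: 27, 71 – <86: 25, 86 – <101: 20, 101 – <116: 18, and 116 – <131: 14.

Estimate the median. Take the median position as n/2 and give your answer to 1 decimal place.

66.0

Cumulative frequencies: 31, 68, 95, 120, 140, 158, 172
n = 172; position = n/2 = 86.
This falls in the class 56 – <71: L = 56, F = 68, f = 27, h = 15.
Median ≈ 56 + ((86 − 68) / 27) × 15 = 66.0000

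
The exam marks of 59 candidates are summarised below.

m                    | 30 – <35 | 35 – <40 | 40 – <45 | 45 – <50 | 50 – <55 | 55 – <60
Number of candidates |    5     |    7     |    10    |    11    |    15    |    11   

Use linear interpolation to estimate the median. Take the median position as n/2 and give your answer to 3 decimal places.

Cumulative frequencies: 5, 12, 22, 33, 48, 59
n = 59; position = n/2 = 29.5.
This falls in the class 45 – <50: L = 45, F = 22, f = 11, h = 5.
Median ≈ 45 + ((29.5 − 22) / 11) × 5 = 48.4091

48.409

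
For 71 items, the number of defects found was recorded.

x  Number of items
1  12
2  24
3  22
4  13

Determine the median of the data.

Cumulative frequencies: 12, 36, 58, 71
n = 71, so the median is the value in position (n+1)/2 = 36.
Position 36 falls at value 2.

2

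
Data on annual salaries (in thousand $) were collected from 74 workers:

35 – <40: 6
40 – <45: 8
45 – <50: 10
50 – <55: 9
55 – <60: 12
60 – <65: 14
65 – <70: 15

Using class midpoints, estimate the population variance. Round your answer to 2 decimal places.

93.34

Midpoints: 37.5, 42.5, 47.5, 52.5, 57.5, 62.5, 67.5
n = 74, Σfm = 4090, mean = 55.2703
Σfm² = 232962.5
Σf(m − x̄)² = Σfm² − (Σfm)²/n = 232962.5 − 4090²/74 = 6907.0946
Population variance = 6907.0946 / 74 = 93.3391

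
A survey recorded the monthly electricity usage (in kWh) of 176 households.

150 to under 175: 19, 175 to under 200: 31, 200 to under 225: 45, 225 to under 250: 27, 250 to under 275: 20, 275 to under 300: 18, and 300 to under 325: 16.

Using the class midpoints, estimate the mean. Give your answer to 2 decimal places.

Midpoints: 162.5, 187.5, 212.5, 237.5, 262.5, 287.5, 312.5
Σfm = 19×162.5 + 31×187.5 + 45×212.5 + 27×237.5 + 20×262.5 + 18×287.5 + 16×312.5 = 40300
n = Σf = 176
Mean = 40300 / 176 = 228.9773

228.98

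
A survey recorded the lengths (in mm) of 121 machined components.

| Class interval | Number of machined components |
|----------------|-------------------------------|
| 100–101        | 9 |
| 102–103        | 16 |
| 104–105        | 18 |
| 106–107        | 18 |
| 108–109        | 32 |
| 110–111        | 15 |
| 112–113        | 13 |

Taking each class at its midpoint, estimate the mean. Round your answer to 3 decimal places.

106.897

Midpoints: 100.5, 102.5, 104.5, 106.5, 108.5, 110.5, 112.5
Σfm = 9×100.5 + 16×102.5 + 18×104.5 + 18×106.5 + 32×108.5 + 15×110.5 + 13×112.5 = 12934.5
n = Σf = 121
Mean = 12934.5 / 121 = 106.8967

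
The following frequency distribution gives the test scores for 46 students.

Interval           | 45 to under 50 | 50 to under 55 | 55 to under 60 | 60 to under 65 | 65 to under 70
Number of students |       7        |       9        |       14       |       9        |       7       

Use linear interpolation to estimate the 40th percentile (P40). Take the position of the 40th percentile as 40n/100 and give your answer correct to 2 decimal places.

Cumulative frequencies: 7, 16, 30, 39, 46
n = 46; position = 40n/100 = 18.4.
This falls in the class 55 to under 60: L = 55, F = 16, f = 14, h = 5.
40th percentile ≈ 55 + ((18.4 − 16) / 14) × 5 = 55.8571

55.86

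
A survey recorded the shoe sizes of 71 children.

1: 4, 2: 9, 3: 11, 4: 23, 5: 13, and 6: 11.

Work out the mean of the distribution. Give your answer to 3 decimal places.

3.915

Values: 1, 2, 3, 4, 5, 6
Σfx = 4×1 + 9×2 + 11×3 + 23×4 + 13×5 + 11×6 = 278
n = Σf = 71
Mean = 278 / 71 = 3.9155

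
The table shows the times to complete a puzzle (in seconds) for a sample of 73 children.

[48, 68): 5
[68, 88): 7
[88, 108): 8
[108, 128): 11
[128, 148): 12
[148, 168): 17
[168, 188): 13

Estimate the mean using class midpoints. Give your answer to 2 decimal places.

131.15

Midpoints: 58, 78, 98, 118, 138, 158, 178
Σfm = 5×58 + 7×78 + 8×98 + 11×118 + 12×138 + 17×158 + 13×178 = 9574
n = Σf = 73
Mean = 9574 / 73 = 131.1507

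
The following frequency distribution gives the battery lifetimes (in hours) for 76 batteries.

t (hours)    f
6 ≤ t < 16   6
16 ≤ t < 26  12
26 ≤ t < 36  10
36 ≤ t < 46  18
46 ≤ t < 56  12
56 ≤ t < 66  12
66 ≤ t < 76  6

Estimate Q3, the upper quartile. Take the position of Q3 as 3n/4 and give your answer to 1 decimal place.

Cumulative frequencies: 6, 18, 28, 46, 58, 70, 76
n = 76; position = 3n/4 = 57.
This falls in the class 46 ≤ t < 56: L = 46, F = 46, f = 12, h = 10.
Upper quartile ≈ 46 + ((57 − 46) / 12) × 10 = 55.1667

55.2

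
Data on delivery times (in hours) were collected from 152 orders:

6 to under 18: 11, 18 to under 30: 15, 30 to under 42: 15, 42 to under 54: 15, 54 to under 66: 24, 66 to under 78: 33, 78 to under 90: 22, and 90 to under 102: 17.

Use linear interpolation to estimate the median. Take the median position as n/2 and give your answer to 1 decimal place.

64.0

Cumulative frequencies: 11, 26, 41, 56, 80, 113, 135, 152
n = 152; position = n/2 = 76.
This falls in the class 54 to under 66: L = 54, F = 56, f = 24, h = 12.
Median ≈ 54 + ((76 − 56) / 24) × 12 = 64.0000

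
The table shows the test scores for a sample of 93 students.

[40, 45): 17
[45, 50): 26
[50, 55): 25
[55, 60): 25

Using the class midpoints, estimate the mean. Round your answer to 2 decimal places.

Midpoints: 42.5, 47.5, 52.5, 57.5
Σfm = 17×42.5 + 26×47.5 + 25×52.5 + 25×57.5 = 4707.5
n = Σf = 93
Mean = 4707.5 / 93 = 50.6183

50.62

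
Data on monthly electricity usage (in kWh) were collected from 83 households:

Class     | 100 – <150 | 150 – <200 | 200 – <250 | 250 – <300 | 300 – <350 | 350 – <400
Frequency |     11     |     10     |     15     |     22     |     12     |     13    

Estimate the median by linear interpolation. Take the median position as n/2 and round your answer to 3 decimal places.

Cumulative frequencies: 11, 21, 36, 58, 70, 83
n = 83; position = n/2 = 41.5.
This falls in the class 250 – <300: L = 250, F = 36, f = 22, h = 50.
Median ≈ 250 + ((41.5 − 36) / 22) × 50 = 262.5000

262.500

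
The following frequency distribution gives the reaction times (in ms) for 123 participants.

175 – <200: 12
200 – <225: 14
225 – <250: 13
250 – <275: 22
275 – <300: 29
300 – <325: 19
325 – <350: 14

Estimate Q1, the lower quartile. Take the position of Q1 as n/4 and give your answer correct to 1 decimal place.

Cumulative frequencies: 12, 26, 39, 61, 90, 109, 123
n = 123; position = n/4 = 30.75.
This falls in the class 225 – <250: L = 225, F = 26, f = 13, h = 25.
Lower quartile ≈ 225 + ((30.75 − 26) / 13) × 25 = 234.1346

234.1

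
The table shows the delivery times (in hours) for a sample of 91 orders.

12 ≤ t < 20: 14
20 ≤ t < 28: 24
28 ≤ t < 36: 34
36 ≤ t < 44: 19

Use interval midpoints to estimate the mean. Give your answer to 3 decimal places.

29.099

Midpoints: 16, 24, 32, 40
Σfm = 14×16 + 24×24 + 34×32 + 19×40 = 2648
n = Σf = 91
Mean = 2648 / 91 = 29.0989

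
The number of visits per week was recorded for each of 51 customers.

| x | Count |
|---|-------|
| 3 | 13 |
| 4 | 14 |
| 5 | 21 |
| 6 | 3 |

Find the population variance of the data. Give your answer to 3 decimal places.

Values: 3, 4, 5, 6
n = 51, Σfx = 218, mean = 4.2745
Σfx² = 974
Σf(x − x̄)² = Σfx² − (Σfx)²/n = 974 − 218²/51 = 42.1569
Population variance = 42.1569 / 51 = 0.8266

0.827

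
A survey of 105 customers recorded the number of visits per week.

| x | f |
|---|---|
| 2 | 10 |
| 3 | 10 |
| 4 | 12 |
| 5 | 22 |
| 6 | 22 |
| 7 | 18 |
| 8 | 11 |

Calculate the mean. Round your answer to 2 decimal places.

Values: 2, 3, 4, 5, 6, 7, 8
Σfx = 10×2 + 10×3 + 12×4 + 22×5 + 22×6 + 18×7 + 11×8 = 554
n = Σf = 105
Mean = 554 / 105 = 5.2762

5.28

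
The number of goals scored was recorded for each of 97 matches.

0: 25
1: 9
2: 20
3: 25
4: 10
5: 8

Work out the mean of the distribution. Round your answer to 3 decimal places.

2.103

Values: 0, 1, 2, 3, 4, 5
Σfx = 25×0 + 9×1 + 20×2 + 25×3 + 10×4 + 8×5 = 204
n = Σf = 97
Mean = 204 / 97 = 2.1031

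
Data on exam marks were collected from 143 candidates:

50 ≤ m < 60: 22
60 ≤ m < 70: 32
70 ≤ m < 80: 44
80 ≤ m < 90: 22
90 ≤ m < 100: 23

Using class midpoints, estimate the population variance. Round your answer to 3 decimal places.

Midpoints: 55, 65, 75, 85, 95
n = 143, Σfm = 10645, mean = 74.4406
Σfm² = 815775
Σf(m − x̄)² = Σfm² − (Σfm)²/n = 815775 − 10645²/143 = 23355.2448
Population variance = 23355.2448 / 143 = 163.3234

163.323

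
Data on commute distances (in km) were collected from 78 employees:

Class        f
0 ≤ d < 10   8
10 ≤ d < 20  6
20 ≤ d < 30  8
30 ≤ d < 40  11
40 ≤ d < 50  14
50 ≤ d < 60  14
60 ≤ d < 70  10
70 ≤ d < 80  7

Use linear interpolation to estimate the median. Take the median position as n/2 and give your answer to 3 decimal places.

44.286

Cumulative frequencies: 8, 14, 22, 33, 47, 61, 71, 78
n = 78; position = n/2 = 39.
This falls in the class 40 ≤ d < 50: L = 40, F = 33, f = 14, h = 10.
Median ≈ 40 + ((39 − 33) / 14) × 10 = 44.2857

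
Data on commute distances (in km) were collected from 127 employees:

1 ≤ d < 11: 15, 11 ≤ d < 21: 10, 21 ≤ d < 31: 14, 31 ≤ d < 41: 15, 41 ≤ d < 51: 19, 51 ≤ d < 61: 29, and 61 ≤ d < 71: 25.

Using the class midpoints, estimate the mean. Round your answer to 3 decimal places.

Midpoints: 6, 16, 26, 36, 46, 56, 66
Σfm = 15×6 + 10×16 + 14×26 + 15×36 + 19×46 + 29×56 + 25×66 = 5302
n = Σf = 127
Mean = 5302 / 127 = 41.7480

41.748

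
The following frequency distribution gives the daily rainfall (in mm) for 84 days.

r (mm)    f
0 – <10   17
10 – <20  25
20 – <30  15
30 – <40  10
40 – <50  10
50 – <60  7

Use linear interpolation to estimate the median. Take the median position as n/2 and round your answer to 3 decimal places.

Cumulative frequencies: 17, 42, 57, 67, 77, 84
n = 84; position = n/2 = 42.
This falls in the class 10 – <20: L = 10, F = 17, f = 25, h = 10.
Median ≈ 10 + ((42 − 17) / 25) × 10 = 20.0000

20.000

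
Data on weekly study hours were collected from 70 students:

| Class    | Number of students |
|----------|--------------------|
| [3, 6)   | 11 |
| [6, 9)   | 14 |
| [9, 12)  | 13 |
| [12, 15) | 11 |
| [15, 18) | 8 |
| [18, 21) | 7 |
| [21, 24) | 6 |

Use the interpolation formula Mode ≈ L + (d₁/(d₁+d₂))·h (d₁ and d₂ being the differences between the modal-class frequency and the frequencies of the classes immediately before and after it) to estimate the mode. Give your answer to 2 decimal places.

Modal class: [6, 9) (highest frequency 14).
d₁ = 14 − 11 = 3, d₂ = 14 − 13 = 1
Mode ≈ 6 + (3/(3+1)) × 3 = 6 + 2.2500 = 8.2500

8.25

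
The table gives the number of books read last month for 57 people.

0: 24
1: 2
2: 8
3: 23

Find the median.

Cumulative frequencies: 24, 26, 34, 57
n = 57, so the median is the value in position (n+1)/2 = 29.
Position 29 falls at value 2.

2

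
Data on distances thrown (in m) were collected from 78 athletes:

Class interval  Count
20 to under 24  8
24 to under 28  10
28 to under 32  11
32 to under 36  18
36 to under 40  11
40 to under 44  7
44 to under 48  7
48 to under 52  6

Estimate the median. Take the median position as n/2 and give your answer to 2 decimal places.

Cumulative frequencies: 8, 18, 29, 47, 58, 65, 72, 78
n = 78; position = n/2 = 39.
This falls in the class 32 to under 36: L = 32, F = 29, f = 18, h = 4.
Median ≈ 32 + ((39 − 29) / 18) × 4 = 34.2222

34.22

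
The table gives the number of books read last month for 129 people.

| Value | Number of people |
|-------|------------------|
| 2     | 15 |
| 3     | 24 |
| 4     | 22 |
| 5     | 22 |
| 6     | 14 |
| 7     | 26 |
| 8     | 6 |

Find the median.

Cumulative frequencies: 15, 39, 61, 83, 97, 123, 129
n = 129, so the median is the value in position (n+1)/2 = 65.
Position 65 falls at value 5.

5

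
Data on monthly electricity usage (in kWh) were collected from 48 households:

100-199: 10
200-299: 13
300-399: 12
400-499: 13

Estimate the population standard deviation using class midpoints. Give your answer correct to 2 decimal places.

Midpoints: 149.5, 249.5, 349.5, 449.5
n = 48, Σfm = 14776, mean = 307.8333
Σfm² = 5125212
Σf(m − x̄)² = Σfm² − (Σfm)²/n = 5125212 − 14776²/48 = 576666.6667
Population variance = 576666.6667 / 48 = 12013.8889
Standard deviation = √12013.8889 = 109.6079

109.61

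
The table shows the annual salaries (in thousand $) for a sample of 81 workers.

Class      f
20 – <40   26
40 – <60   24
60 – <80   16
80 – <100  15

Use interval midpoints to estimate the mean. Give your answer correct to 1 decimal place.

54.9

Midpoints: 30, 50, 70, 90
Σfm = 26×30 + 24×50 + 16×70 + 15×90 = 4450
n = Σf = 81
Mean = 4450 / 81 = 54.9383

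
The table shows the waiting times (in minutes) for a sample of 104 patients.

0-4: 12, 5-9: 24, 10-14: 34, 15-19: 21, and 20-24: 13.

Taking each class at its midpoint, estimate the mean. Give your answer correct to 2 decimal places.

Midpoints: 2, 7, 12, 17, 22
Σfm = 12×2 + 24×7 + 34×12 + 21×17 + 13×22 = 1243
n = Σf = 104
Mean = 1243 / 104 = 11.9519

11.95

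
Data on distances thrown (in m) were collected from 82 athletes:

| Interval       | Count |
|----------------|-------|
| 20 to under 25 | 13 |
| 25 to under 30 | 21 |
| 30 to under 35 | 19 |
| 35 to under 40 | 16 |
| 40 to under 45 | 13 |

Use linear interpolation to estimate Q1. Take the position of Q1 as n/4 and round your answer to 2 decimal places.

Cumulative frequencies: 13, 34, 53, 69, 82
n = 82; position = n/4 = 20.5.
This falls in the class 25 to under 30: L = 25, F = 13, f = 21, h = 5.
Lower quartile ≈ 25 + ((20.5 − 13) / 21) × 5 = 26.7857

26.79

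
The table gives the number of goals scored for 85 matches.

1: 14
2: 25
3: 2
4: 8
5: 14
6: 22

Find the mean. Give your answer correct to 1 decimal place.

Values: 1, 2, 3, 4, 5, 6
Σfx = 14×1 + 25×2 + 2×3 + 8×4 + 14×5 + 22×6 = 304
n = Σf = 85
Mean = 304 / 85 = 3.5765

3.6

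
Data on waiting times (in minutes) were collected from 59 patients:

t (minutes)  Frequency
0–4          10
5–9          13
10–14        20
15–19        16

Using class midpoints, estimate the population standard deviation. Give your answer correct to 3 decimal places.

Midpoints: 2, 7, 12, 17
n = 59, Σfm = 623, mean = 10.5593
Σfm² = 8181
Σf(m − x̄)² = Σfm² − (Σfm)²/n = 8181 − 623²/59 = 1602.5424
Population variance = 1602.5424 / 59 = 27.1617
Standard deviation = √27.1617 = 5.2117

5.212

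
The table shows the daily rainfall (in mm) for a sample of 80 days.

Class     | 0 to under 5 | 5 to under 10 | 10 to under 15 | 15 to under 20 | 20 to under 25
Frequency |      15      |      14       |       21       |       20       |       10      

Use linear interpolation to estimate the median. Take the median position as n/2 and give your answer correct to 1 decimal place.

12.6

Cumulative frequencies: 15, 29, 50, 70, 80
n = 80; position = n/2 = 40.
This falls in the class 10 to under 15: L = 10, F = 29, f = 21, h = 5.
Median ≈ 10 + ((40 − 29) / 21) × 5 = 12.6190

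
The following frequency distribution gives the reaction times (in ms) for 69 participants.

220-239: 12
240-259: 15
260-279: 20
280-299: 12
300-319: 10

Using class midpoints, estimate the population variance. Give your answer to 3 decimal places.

662.550

Midpoints: 229.5, 249.5, 269.5, 289.5, 309.5
n = 69, Σfm = 18455.5, mean = 267.4710
Σfm² = 4982027.25
Σf(m − x̄)² = Σfm² − (Σfm)²/n = 4982027.25 − 18455.5²/69 = 45715.9420
Population variance = 45715.9420 / 69 = 662.5499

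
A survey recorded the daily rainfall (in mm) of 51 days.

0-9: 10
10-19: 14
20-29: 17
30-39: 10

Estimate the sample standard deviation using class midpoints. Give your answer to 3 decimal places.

Midpoints: 4.5, 14.5, 24.5, 34.5
n = 51, Σfm = 1009.5, mean = 19.7941
Σfm² = 25252.75
Σf(m − x̄)² = Σfm² − (Σfm)²/n = 25252.75 − 1009.5²/51 = 5270.5882
Sample variance = 5270.5882 / 50 = 105.4118
Standard deviation = √105.4118 = 10.2670

10.267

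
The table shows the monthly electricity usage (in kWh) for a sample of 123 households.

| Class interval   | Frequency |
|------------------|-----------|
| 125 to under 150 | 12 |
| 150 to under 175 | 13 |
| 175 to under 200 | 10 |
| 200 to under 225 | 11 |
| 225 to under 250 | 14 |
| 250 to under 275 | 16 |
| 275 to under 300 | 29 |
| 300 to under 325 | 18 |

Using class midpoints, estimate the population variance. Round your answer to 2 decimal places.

Midpoints: 137.5, 162.5, 187.5, 212.5, 237.5, 262.5, 287.5, 312.5
n = 123, Σfm = 29462.5, mean = 239.5325
Σfm² = 7465468.75
Σf(m − x̄)² = Σfm² − (Σfm)²/n = 7465468.75 − 29462.5²/123 = 408241.8699
Population variance = 408241.8699 / 123 = 3319.0396

3319.04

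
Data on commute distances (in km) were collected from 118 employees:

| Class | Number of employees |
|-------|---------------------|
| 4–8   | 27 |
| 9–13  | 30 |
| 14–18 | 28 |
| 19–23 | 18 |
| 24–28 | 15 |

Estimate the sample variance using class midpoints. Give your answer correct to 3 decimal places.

43.807

Midpoints: 6, 11, 16, 21, 26
n = 118, Σfm = 1708, mean = 14.4746
Σfm² = 29848
Σf(m − x̄)² = Σfm² − (Σfm)²/n = 29848 − 1708²/118 = 5125.4237
Sample variance = 5125.4237 / 117 = 43.8070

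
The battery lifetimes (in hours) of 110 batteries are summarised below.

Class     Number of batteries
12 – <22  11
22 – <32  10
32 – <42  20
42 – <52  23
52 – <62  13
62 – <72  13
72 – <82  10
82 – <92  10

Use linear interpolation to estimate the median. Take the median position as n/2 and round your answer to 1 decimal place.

Cumulative frequencies: 11, 21, 41, 64, 77, 90, 100, 110
n = 110; position = n/2 = 55.
This falls in the class 42 – <52: L = 42, F = 41, f = 23, h = 10.
Median ≈ 42 + ((55 − 41) / 23) × 10 = 48.0870

48.1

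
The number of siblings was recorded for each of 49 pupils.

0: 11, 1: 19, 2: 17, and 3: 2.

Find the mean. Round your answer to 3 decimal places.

Values: 0, 1, 2, 3
Σfx = 11×0 + 19×1 + 17×2 + 2×3 = 59
n = Σf = 49
Mean = 59 / 49 = 1.2041

1.204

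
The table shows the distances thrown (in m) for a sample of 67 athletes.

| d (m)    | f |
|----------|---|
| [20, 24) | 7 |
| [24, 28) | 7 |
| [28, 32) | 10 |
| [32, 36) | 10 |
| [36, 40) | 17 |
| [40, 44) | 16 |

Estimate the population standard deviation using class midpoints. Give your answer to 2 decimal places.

6.59

Midpoints: 22, 26, 30, 34, 38, 42
n = 67, Σfm = 2294, mean = 34.2388
Σfm² = 81452
Σf(m − x̄)² = Σfm² − (Σfm)²/n = 81452 − 2294²/67 = 2908.1791
Population variance = 2908.1791 / 67 = 43.4057
Standard deviation = √43.4057 = 6.5883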